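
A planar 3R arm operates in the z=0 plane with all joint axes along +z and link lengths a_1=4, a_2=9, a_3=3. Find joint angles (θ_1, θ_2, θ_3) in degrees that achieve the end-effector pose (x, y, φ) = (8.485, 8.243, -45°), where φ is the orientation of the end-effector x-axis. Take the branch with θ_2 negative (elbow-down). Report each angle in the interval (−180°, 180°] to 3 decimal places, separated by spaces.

89.999 -44.996 -90.003

wrist centre = target − a_3·(cos φ, sin φ) = (6.3637, 10.3643)
cos θ_2 = (147.9156−4²−9²)/(2·4·9) = 0.7072; θ_2 = -44.9956° (elbow-down)
β = atan2(10.3643,6.3637) = 58.4501°; ψ = atan2(-6.3635,10.3644) = -31.5488°
θ_1 = β − ψ = 89.9989°
θ_3 = φ − θ_1 − θ_2 = -90.0032° (wrapped to (-180°,180°])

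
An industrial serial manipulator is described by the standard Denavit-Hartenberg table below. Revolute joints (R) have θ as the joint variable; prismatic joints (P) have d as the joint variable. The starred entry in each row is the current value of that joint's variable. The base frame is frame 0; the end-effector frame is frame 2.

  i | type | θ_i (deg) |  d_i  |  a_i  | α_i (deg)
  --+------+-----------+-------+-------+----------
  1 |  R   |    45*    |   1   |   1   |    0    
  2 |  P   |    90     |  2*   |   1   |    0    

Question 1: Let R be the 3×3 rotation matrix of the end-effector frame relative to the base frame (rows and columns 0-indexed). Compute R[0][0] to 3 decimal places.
End-effector x-axis (col 0 of R) = (-0.7071,0.7071,0.0000)
R[0][0] = -0.7071

-0.707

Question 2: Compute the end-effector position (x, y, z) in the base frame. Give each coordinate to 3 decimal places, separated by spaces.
0.000 1.414 3.000

after link 1: o_1 = (0.7071, 0.7071, 1.0000)
after link 2: o_2 = (0.0000, 1.4142, 3.0000)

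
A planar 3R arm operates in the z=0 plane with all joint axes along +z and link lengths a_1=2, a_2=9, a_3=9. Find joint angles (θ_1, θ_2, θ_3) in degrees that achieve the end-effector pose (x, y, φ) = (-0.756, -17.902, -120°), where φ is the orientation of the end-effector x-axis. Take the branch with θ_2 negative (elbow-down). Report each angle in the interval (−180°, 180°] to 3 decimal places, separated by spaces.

wrist centre = target − a_3·(cos φ, sin φ) = (3.7440, -10.1078)
cos θ_2 = (116.1846−2²−9²)/(2·2·9) = 0.8662; θ_2 = -29.9756° (elbow-down)
β = atan2(-10.1078,3.7440) = -69.6750°; ψ = atan2(-4.4967,9.7961) = -24.6563°
θ_1 = β − ψ = -45.0186°
θ_3 = φ − θ_1 − θ_2 = -45.0058° (wrapped to (-180°,180°])

-45.019 -29.976 -45.006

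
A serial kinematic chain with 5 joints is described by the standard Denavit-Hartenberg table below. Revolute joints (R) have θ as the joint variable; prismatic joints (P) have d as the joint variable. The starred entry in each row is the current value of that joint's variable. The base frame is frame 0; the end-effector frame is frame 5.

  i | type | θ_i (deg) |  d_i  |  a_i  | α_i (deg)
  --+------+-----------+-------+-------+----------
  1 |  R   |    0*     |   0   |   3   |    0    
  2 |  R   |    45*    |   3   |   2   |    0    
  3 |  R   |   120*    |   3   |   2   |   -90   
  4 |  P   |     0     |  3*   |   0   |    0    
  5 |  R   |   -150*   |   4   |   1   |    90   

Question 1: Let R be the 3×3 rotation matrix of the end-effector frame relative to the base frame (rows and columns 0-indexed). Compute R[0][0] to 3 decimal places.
End-effector x-axis (col 0 of R) = (0.8365,-0.2241,0.5000)
R[0][0] = 0.8365

0.837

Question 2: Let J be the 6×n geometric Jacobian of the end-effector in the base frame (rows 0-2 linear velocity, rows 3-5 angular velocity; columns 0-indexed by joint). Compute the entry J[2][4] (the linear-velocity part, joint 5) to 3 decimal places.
0.866

axis z_4 = (-0.2588,-0.9659,0.0000); lever o_n−o_4 = (-0.1988,-4.0878,0.5000)
cross product → J_v[:, 4] = (-0.4830,0.1294,0.8660)
J_ω[:, 4] = z_4
entry J[2][4] = 0.8660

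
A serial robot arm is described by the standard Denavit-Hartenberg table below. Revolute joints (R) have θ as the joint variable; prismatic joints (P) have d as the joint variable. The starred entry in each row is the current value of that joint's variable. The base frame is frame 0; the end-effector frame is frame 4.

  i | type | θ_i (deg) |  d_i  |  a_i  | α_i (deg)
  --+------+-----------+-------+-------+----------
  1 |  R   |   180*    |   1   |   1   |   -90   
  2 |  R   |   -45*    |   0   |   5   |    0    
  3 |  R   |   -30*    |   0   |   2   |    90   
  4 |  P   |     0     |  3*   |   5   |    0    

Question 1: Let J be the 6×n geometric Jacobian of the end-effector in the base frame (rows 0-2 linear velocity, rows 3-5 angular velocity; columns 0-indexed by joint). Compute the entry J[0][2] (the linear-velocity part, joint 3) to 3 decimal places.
-7.538

axis z_2 = (-0.0000,-1.0000,0.0000); lever o_n−o_2 = (1.0860,0.0000,7.5379)
cross product → J_v[:, 2] = (-7.5379,0.0000,1.0860)
J_ω[:, 2] = z_2
entry J[0][2] = -7.5379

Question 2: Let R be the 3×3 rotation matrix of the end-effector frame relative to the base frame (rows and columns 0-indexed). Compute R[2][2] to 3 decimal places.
End-effector z-axis (col 2 of R) = (0.9659,-0.0000,0.2588)
R[2][2] = 0.2588

0.259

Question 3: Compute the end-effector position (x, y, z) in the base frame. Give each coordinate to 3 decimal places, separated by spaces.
after link 1: o_1 = (-1.0000, 0.0000, 1.0000)
after link 2: o_2 = (-4.5355, 0.0000, 4.5355)
after link 3: o_3 = (-5.0532, 0.0000, 6.4674)
after link 4: o_4 = (-3.4495, 0.0000, 12.0735)

-3.449 0.000 12.073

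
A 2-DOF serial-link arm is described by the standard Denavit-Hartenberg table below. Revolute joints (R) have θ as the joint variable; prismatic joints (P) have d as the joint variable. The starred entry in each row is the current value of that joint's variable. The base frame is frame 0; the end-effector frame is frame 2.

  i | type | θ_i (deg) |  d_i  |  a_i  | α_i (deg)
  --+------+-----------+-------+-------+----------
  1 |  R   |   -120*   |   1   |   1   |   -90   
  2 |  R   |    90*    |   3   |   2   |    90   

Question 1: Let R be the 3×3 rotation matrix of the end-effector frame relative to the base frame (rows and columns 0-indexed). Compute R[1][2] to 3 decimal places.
End-effector z-axis (col 2 of R) = (-0.5000,-0.8660,0.0000)
R[1][2] = -0.8660

-0.866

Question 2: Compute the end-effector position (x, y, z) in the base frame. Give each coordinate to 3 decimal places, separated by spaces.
2.098 -2.366 -1.000

after link 1: o_1 = (-0.5000, -0.8660, 1.0000)
after link 2: o_2 = (2.0981, -2.3660, -1.0000)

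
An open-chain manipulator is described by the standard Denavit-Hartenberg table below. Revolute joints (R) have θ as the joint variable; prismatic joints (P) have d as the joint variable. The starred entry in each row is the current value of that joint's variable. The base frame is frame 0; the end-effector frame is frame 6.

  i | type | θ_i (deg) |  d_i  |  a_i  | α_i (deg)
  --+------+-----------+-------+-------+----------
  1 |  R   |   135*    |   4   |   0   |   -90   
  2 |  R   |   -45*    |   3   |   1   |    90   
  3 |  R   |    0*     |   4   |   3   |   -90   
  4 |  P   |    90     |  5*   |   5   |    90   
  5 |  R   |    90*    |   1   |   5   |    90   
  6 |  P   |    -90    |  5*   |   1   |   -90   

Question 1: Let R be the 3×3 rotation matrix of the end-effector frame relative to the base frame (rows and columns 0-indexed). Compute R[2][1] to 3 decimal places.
End-effector y-axis (col 1 of R) = (0.5000,-0.5000,0.7071)
R[2][1] = 0.7071

0.707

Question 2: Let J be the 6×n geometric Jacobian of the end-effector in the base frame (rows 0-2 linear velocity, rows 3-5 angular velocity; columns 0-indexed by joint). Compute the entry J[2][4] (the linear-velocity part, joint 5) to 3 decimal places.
axis z_4 = (-0.5000,0.5000,0.7071); lever o_n−o_4 = (-6.0355,-1.0355,-3.5355)
cross product → J_v[:, 4] = (-1.0355,-6.0355,3.5355)
J_ω[:, 4] = z_4
entry J[2][4] = 3.5355

3.536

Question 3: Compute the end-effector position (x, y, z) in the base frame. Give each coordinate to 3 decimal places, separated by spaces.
-14.192 -4.192 2.586

after link 1: o_1 = (0.0000, 0.0000, 4.0000)
after link 2: o_2 = (-2.6213, -1.6213, 4.7071)
after link 3: o_3 = (-2.1213, -2.1213, 9.6569)
after link 4: o_4 = (-8.1569, -3.1569, 6.1213)
after link 5: o_5 = (-12.1924, -6.1924, 6.8284)
after link 6: o_6 = (-14.1924, -4.1924, 2.5858)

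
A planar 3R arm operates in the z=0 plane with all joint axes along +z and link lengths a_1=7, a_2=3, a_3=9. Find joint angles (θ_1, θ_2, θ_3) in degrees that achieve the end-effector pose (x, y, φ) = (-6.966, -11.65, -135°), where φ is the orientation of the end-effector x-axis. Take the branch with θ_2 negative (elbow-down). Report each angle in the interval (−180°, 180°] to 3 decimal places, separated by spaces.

wrist centre = target − a_3·(cos φ, sin φ) = (-0.6020, -5.2860)
cos θ_2 = (28.3047−7²−3²)/(2·7·3) = -0.7070; θ_2 = -134.9939° (elbow-down)
β = atan2(-5.2860,-0.6020) = -96.4975°; ψ = atan2(-2.1215,4.8789) = -23.5014°
θ_1 = β − ψ = -72.9962°
θ_3 = φ − θ_1 − θ_2 = 72.9901° (wrapped to (-180°,180°])

-72.996 -134.994 72.990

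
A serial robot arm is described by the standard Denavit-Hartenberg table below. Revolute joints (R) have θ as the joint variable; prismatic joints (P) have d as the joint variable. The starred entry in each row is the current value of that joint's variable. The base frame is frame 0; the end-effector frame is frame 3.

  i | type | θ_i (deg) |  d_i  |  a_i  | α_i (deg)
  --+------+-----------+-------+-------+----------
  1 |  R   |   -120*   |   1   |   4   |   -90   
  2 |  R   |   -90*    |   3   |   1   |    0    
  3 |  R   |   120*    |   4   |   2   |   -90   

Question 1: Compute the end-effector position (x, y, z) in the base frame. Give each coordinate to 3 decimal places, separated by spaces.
after link 1: o_1 = (-2.0000, -3.4641, 1.0000)
after link 2: o_2 = (0.5981, -4.9641, 2.0000)
after link 3: o_3 = (3.1962, -8.4641, 1.0000)

3.196 -8.464 1.000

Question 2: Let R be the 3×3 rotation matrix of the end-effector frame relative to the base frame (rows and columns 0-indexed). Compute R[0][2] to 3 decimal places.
0.250

End-effector z-axis (col 2 of R) = (0.2500,0.4330,-0.8660)
R[0][2] = 0.2500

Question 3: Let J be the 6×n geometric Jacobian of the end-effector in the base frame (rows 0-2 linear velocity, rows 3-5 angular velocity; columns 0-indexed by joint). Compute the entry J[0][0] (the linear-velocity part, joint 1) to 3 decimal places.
axis z_0 = ẑ; lever o_n−o_0 = (3.1962,-8.4641,1.0000)
cross product → J_v[:, 0] = (8.4641,3.1962,-0.0000)
J_ω[:, 0] = z_0
entry J[0][0] = 8.4641

8.464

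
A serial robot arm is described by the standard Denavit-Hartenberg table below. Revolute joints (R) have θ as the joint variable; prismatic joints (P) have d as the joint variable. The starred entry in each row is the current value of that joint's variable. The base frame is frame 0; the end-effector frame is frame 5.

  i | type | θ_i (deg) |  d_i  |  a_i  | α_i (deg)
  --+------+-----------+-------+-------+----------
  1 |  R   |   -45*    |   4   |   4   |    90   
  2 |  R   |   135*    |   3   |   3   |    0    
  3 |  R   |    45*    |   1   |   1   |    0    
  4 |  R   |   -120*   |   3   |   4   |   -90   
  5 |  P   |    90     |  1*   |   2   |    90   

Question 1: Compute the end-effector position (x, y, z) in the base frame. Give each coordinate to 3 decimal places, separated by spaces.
-2.112 -4.959 10.085

after link 1: o_1 = (2.8284, -2.8284, 4.0000)
after link 2: o_2 = (-0.7929, -3.4497, 6.1213)
after link 3: o_3 = (-2.2071, -3.4497, 6.1213)
after link 4: o_4 = (-2.9142, -6.9853, 9.5854)
after link 5: o_5 = (-2.1124, -4.9587, 10.0854)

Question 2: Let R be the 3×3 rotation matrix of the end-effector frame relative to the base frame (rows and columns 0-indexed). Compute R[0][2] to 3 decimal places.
End-effector z-axis (col 2 of R) = (0.3536,-0.3536,0.8660)
R[0][2] = 0.3536

0.354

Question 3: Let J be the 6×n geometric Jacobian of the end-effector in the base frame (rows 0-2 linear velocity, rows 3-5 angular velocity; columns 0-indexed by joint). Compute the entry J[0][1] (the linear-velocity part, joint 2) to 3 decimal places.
-4.303

axis z_1 = (-0.7071,-0.7071,0.0000); lever o_n−o_1 = (-4.9408,-2.1303,6.0854)
cross product → J_v[:, 1] = (-4.3030,4.3030,-1.9873)
J_ω[:, 1] = z_1
entry J[0][1] = -4.3030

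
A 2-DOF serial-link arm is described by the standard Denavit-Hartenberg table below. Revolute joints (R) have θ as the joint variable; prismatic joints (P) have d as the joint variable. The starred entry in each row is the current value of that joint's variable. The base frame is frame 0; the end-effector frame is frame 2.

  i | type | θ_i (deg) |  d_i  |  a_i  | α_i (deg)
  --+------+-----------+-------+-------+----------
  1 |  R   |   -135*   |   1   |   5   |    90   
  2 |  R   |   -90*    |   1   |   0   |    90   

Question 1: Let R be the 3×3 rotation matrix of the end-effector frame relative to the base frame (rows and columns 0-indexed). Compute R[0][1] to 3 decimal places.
-0.707

End-effector y-axis (col 1 of R) = (-0.7071,0.7071,0.0000)
R[0][1] = -0.7071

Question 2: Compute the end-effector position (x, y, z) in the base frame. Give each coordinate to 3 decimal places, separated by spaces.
after link 1: o_1 = (-3.5355, -3.5355, 1.0000)
after link 2: o_2 = (-4.2426, -2.8284, 1.0000)

-4.243 -2.828 1.000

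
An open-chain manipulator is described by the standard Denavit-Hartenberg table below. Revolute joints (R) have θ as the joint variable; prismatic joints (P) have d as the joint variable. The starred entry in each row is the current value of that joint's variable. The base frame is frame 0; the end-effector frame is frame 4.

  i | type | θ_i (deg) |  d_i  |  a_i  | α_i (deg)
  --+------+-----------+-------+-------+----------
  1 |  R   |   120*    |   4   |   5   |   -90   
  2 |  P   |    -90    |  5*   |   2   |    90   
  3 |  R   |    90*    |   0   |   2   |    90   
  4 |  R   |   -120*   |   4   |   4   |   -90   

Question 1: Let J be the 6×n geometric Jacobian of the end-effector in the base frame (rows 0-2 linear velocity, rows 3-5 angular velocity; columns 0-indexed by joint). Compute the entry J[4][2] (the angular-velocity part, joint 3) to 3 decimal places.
-0.866

axis z_2 = (0.5000,-0.8660,0.0000); lever o_n−o_2 = (-1.7321,3.0000,4.0000)
cross product → J_v[:, 2] = (-3.4641,-2.0000,0.0000)
J_ω[:, 2] = z_2
entry J[4][2] = -0.8660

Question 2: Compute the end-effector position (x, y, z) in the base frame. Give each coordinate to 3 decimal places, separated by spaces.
after link 1: o_1 = (-2.5000, 4.3301, 4.0000)
after link 2: o_2 = (-6.8301, 1.8301, 6.0000)
after link 3: o_3 = (-8.5622, 0.8301, 6.0000)
after link 4: o_4 = (-8.5622, 4.8301, 10.0000)

-8.562 4.830 10.000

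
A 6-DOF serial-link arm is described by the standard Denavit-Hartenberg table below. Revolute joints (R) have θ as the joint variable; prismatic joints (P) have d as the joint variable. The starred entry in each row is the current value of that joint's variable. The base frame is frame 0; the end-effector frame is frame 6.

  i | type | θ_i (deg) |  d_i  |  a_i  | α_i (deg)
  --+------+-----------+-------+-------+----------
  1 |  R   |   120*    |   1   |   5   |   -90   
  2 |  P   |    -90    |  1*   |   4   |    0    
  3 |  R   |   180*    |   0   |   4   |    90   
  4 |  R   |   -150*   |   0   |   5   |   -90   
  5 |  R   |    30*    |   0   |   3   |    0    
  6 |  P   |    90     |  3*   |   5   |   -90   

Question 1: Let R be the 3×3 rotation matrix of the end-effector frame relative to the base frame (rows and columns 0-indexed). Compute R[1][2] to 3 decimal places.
End-effector z-axis (col 2 of R) = (-0.6250,0.2165,-0.7500)
R[1][2] = 0.2165

0.217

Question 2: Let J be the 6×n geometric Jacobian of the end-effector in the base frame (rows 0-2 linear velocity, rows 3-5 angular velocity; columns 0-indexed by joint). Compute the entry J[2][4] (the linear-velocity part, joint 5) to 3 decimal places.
-5.049

axis z_4 = (0.7500,0.4330,-0.5000); lever o_n−o_4 = (5.2075,-3.7255,-1.4151)
cross product → J_v[:, 4] = (-2.4755,-1.5425,-5.0490)
J_ω[:, 4] = z_4
entry J[2][4] = -5.0490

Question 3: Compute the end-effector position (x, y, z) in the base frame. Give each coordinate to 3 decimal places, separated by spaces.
4.007 1.355 3.915

after link 1: o_1 = (-2.5000, 4.3301, 1.0000)
after link 2: o_2 = (-3.3660, 3.8301, 5.0000)
after link 3: o_3 = (-3.3660, 3.8301, 1.0000)
after link 4: o_4 = (-1.2010, 5.0801, 5.3301)
after link 5: o_5 = (0.6740, 4.4306, 7.5801)
after link 6: o_6 = (4.0066, 1.3546, 3.9151)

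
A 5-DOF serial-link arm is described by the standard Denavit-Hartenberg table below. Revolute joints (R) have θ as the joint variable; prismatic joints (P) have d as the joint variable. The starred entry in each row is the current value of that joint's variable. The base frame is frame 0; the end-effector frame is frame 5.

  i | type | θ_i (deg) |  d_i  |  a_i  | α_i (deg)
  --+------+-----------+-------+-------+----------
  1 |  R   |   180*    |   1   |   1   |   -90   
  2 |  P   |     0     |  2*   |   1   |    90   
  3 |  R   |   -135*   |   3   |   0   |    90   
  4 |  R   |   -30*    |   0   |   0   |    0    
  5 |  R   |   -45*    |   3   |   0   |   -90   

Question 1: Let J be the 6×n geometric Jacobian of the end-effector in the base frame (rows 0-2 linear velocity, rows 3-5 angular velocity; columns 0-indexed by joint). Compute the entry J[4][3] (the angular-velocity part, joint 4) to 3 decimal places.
axis z_3 = (0.7071,-0.7071,0.0000); lever o_n−o_3 = (2.1213,-2.1213,0.0000)
cross product → J_v[:, 3] = (0.0000,0.0000,0.0000)
J_ω[:, 3] = z_3
entry J[4][3] = -0.7071

-0.707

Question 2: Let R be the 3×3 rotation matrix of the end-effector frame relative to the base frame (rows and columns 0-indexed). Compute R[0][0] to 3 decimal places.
End-effector x-axis (col 0 of R) = (0.1830,0.1830,-0.9659)
R[0][0] = 0.1830

0.183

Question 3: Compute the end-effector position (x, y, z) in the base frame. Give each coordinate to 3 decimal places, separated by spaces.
0.121 -4.121 4.000

after link 1: o_1 = (-1.0000, 0.0000, 1.0000)
after link 2: o_2 = (-2.0000, -2.0000, 1.0000)
after link 3: o_3 = (-2.0000, -2.0000, 4.0000)
after link 4: o_4 = (-2.0000, -2.0000, 4.0000)
after link 5: o_5 = (0.1213, -4.1213, 4.0000)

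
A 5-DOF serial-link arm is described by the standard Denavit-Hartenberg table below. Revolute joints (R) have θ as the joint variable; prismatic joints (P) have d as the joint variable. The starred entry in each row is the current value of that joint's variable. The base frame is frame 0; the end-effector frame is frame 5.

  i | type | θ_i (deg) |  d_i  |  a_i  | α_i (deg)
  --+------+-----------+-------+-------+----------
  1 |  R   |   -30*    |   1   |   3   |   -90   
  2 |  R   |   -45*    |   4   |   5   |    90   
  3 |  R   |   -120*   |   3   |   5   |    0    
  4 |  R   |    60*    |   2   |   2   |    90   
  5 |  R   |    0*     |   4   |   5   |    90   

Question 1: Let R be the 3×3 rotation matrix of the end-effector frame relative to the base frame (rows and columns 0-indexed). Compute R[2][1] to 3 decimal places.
End-effector y-axis (col 1 of R) = (-0.7803,-0.1268,-0.6124)
R[2][1] = -0.6124

-0.612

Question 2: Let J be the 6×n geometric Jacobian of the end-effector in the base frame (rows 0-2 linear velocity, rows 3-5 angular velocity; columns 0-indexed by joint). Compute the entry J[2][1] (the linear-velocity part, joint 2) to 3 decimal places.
axis z_1 = (0.5000,0.8660,0.0000); lever o_n−o_1 = (-5.7051,-6.3968,5.3287)
cross product → J_v[:, 1] = (4.6148,-2.6643,1.7424)
J_ω[:, 1] = z_1
entry J[2][1] = 1.7424

1.742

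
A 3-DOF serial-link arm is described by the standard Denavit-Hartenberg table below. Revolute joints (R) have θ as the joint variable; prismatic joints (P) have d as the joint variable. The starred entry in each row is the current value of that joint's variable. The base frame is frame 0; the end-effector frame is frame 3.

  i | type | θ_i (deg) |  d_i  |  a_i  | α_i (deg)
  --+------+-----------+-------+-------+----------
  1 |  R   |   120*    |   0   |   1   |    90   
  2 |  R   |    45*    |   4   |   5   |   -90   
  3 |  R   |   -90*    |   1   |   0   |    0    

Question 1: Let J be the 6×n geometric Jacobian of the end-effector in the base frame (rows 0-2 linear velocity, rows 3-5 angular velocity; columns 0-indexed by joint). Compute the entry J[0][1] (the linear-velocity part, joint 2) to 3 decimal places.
2.121

axis z_1 = (0.8660,0.5000,0.0000); lever o_n−o_1 = (2.0499,4.4495,4.2426)
cross product → J_v[:, 1] = (2.1213,-3.6742,2.8284)
J_ω[:, 1] = z_1
entry J[0][1] = 2.1213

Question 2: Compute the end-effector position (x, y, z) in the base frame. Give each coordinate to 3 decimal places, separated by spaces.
after link 1: o_1 = (-0.5000, 0.8660, 0.0000)
after link 2: o_2 = (1.1963, 5.9279, 3.5355)
after link 3: o_3 = (1.5499, 5.3155, 4.2426)

1.550 5.316 4.243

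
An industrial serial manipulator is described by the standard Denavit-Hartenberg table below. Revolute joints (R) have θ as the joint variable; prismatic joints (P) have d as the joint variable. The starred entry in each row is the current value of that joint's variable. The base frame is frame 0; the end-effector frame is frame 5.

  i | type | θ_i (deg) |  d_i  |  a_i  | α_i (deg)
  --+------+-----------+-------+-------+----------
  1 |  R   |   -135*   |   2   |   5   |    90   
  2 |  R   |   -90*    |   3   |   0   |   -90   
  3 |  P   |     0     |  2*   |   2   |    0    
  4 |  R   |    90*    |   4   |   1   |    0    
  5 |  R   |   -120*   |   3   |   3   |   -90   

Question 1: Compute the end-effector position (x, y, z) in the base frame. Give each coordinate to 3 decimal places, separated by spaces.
-12.374 -7.425 -2.598

after link 1: o_1 = (-3.5355, -3.5355, 2.0000)
after link 2: o_2 = (-5.6569, -1.4142, 2.0000)
after link 3: o_3 = (-7.0711, -2.8284, 0.0000)
after link 4: o_4 = (-9.1924, -6.3640, 0.0000)
after link 5: o_5 = (-12.3744, -7.4246, -2.5981)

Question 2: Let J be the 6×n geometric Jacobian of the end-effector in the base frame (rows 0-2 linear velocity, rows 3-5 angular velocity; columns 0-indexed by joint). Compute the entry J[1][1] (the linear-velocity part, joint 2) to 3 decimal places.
axis z_1 = (-0.7071,0.7071,0.0000); lever o_n−o_1 = (-8.8388,-3.8891,-4.5981)
cross product → J_v[:, 1] = (-3.2513,-3.2513,9.0000)
J_ω[:, 1] = z_1
entry J[1][1] = -3.2513

-3.251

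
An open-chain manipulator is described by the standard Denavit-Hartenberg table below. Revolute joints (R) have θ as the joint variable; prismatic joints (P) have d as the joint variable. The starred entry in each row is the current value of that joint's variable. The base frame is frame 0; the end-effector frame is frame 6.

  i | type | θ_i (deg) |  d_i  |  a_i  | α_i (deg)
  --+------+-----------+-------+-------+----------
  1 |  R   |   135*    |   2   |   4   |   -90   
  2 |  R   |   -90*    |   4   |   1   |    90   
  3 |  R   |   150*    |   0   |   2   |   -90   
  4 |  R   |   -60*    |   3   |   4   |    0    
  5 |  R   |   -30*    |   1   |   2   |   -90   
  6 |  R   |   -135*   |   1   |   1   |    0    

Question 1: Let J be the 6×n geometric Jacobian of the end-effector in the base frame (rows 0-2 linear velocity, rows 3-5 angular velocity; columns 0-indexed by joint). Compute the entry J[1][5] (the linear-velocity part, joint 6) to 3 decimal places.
-0.067

axis z_5 = (-0.3536,-0.3536,-0.8660); lever o_n−o_5 = (-0.4205,0.5795,-1.2196)
cross product → J_v[:, 5] = (0.9330,-0.0670,-0.3536)
J_ω[:, 5] = z_5
entry J[1][5] = -0.0670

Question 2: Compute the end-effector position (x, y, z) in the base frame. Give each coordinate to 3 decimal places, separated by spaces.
after link 1: o_1 = (-2.8284, 2.8284, 2.0000)
after link 2: o_2 = (-5.6569, 0.0000, 3.0000)
after link 3: o_3 = (-6.3640, -0.7071, 1.2679)
after link 4: o_4 = (-2.7845, -2.0266, -1.9641)
after link 5: o_5 = (-0.7579, -2.8284, -2.4641)
after link 6: o_6 = (-1.1784, -2.2490, -3.6837)

-1.178 -2.249 -3.684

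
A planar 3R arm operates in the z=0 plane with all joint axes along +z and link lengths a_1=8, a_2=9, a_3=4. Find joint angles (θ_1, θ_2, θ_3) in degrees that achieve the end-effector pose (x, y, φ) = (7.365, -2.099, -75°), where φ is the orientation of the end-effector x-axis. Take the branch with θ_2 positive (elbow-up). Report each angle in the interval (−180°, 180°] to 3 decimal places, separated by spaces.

-60.003 134.998 -149.995

wrist centre = target − a_3·(cos φ, sin φ) = (6.3297, 1.7647)
cos θ_2 = (43.1796−8²−9²)/(2·8·9) = -0.7071; θ_2 = 134.9983° (elbow-up)
β = atan2(1.7647,6.3297) = 15.5783°; ψ = atan2(6.3641,1.6362) = 75.5815°
θ_1 = β − ψ = -60.0032°
θ_3 = φ − θ_1 − θ_2 = -149.9951° (wrapped to (-180°,180°])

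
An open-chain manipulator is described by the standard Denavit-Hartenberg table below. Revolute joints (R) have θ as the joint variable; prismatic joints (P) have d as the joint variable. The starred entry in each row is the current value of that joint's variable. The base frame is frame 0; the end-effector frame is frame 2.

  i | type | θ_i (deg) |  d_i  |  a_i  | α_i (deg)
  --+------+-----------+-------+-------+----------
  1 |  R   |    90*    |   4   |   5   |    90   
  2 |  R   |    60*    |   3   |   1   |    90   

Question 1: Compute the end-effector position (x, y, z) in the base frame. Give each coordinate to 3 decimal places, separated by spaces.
3.000 5.500 4.866

after link 1: o_1 = (0.0000, 5.0000, 4.0000)
after link 2: o_2 = (3.0000, 5.5000, 4.8660)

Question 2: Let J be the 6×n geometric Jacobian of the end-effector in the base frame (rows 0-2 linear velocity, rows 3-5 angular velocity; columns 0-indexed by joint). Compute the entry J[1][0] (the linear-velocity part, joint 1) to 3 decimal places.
axis z_0 = ẑ; lever o_n−o_0 = (3.0000,5.5000,4.8660)
cross product → J_v[:, 0] = (-5.5000,3.0000,0.0000)
J_ω[:, 0] = z_0
entry J[1][0] = 3.0000

3.000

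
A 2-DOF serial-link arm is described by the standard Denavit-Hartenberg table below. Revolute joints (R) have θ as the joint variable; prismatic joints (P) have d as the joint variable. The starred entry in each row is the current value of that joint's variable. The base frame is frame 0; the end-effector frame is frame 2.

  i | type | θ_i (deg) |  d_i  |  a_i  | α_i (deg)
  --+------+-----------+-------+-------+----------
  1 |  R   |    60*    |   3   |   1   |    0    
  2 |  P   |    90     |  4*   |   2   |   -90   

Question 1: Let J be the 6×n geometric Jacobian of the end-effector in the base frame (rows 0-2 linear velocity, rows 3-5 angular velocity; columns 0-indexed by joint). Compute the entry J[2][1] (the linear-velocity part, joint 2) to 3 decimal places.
1.000

prismatic axis z_1 = (0.0000,0.0000,1.0000)
J_v[:, 1] = z_1; J_ω[:, 1] = (0,0,0)
entry J[2][1] = 1.0000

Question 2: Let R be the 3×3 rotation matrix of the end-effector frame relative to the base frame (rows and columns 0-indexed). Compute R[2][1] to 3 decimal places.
End-effector y-axis (col 1 of R) = (-0.0000,-0.0000,-1.0000)
R[2][1] = -1.0000

-1.000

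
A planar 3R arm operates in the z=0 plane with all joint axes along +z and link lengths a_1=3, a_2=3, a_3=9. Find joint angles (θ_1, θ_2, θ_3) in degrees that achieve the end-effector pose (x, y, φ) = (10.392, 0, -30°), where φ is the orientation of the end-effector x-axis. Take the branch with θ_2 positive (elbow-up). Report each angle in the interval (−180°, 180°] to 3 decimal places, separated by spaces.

wrist centre = target − a_3·(cos φ, sin φ) = (2.5978, 4.5000)
cos θ_2 = (26.9984−3²−3²)/(2·3·3) = 0.4999; θ_2 = 60.0058° (elbow-up)
β = atan2(4.5000,2.5978) = 60.0029°; ψ = atan2(2.5982,4.4997) = 30.0029°
θ_1 = β − ψ = 30.0000°
θ_3 = φ − θ_1 − θ_2 = -120.0058° (wrapped to (-180°,180°])

30.000 60.006 -120.006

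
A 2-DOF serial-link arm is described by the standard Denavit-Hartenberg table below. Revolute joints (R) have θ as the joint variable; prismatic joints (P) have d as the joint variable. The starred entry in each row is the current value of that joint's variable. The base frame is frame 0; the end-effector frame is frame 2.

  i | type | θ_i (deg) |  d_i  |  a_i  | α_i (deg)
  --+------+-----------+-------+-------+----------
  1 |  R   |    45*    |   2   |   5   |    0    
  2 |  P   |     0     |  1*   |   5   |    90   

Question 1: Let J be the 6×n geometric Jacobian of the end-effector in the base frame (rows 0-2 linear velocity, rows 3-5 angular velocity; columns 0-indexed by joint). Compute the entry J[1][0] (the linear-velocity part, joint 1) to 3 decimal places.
axis z_0 = ẑ; lever o_n−o_0 = (7.0711,7.0711,3.0000)
cross product → J_v[:, 0] = (-7.0711,7.0711,0.0000)
J_ω[:, 0] = z_0
entry J[1][0] = 7.0711

7.071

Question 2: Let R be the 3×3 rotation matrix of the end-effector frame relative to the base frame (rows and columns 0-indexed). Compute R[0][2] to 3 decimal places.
0.707

End-effector z-axis (col 2 of R) = (0.7071,-0.7071,0.0000)
R[0][2] = 0.7071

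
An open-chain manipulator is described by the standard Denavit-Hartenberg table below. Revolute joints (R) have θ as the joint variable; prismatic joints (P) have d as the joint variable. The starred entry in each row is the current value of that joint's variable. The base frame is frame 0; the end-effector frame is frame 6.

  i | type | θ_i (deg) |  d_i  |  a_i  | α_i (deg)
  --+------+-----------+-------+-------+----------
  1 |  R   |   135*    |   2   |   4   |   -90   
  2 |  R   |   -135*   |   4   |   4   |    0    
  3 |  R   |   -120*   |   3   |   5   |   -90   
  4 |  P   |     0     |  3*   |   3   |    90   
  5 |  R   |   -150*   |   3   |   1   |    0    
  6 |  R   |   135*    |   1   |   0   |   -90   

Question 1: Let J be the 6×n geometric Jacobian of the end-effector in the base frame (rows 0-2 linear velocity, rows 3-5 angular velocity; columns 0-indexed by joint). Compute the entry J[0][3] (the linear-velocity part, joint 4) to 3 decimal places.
0.683

prismatic axis z_3 = (0.6830,-0.6830,0.2588)
J_v[:, 3] = z_3; J_ω[:, 3] = (0,0,0)
entry J[0][3] = 0.6830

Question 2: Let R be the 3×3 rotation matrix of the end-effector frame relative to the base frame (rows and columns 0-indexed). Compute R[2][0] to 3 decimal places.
-1.000

End-effector x-axis (col 0 of R) = (0.0000,-0.0000,-1.0000)
R[2][0] = -1.0000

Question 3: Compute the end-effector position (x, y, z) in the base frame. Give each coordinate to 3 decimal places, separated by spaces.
after link 1: o_1 = (-2.8284, 2.8284, 2.0000)
after link 2: o_2 = (-3.6569, -2.0000, 4.8284)
after link 3: o_3 = (-4.8631, -5.0364, -0.0012)
after link 4: o_4 = (-2.2650, -7.6345, -2.1225)
after link 5: o_5 = (-4.8864, -9.2558, -1.4154)
after link 6: o_6 = (-5.5935, -9.9629, -1.4154)

-5.593 -9.963 -1.415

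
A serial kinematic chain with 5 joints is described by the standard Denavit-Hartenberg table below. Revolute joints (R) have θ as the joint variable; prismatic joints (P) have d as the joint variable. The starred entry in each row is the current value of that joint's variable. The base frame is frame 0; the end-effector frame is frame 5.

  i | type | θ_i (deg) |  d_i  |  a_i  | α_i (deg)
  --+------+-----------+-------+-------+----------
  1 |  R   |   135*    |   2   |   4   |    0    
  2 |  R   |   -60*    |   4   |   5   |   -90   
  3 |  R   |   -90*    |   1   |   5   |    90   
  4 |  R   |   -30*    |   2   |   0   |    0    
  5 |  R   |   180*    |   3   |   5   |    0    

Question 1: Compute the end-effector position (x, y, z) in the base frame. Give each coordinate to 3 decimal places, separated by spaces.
after link 1: o_1 = (-2.8284, 2.8284, 2.0000)
after link 2: o_2 = (-1.5343, 7.6581, 6.0000)
after link 3: o_3 = (-2.5003, 7.9169, 11.0000)
after link 4: o_4 = (-3.0179, 5.9850, 11.0000)
after link 5: o_5 = (-6.2092, 3.7343, 6.6699)

-6.209 3.734 6.670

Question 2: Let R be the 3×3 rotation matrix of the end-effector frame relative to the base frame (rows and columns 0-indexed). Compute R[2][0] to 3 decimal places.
End-effector x-axis (col 0 of R) = (-0.4830,0.1294,-0.8660)
R[2][0] = -0.8660

-0.866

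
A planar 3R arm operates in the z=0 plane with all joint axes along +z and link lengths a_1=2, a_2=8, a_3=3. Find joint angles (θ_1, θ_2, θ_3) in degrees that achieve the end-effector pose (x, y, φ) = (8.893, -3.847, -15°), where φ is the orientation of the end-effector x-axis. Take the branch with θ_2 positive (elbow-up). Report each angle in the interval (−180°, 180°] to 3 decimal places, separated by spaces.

wrist centre = target − a_3·(cos φ, sin φ) = (5.9952, -3.0705)
cos θ_2 = (45.3709−2²−8²)/(2·2·8) = -0.7072; θ_2 = 135.0042° (elbow-up)
β = atan2(-3.0705,5.9952) = -27.1199°; ψ = atan2(5.6564,-3.6573) = 122.8854°
θ_1 = β − ψ = -150.0053°
θ_3 = φ − θ_1 − θ_2 = 0.0011° (wrapped to (-180°,180°])

-150.005 135.004 0.001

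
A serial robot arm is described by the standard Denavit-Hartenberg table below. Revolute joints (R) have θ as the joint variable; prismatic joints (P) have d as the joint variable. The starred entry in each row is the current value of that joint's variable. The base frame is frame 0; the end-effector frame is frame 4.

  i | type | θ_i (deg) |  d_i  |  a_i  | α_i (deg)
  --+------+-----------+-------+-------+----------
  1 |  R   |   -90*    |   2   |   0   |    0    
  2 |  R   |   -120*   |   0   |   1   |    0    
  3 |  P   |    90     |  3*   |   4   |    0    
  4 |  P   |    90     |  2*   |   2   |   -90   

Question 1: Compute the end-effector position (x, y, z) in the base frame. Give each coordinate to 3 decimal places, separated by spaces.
-1.134 -3.964 7.000

after link 1: o_1 = (0.0000, 0.0000, 2.0000)
after link 2: o_2 = (-0.8660, 0.5000, 2.0000)
after link 3: o_3 = (-2.8660, -2.9641, 5.0000)
after link 4: o_4 = (-1.1340, -3.9641, 7.0000)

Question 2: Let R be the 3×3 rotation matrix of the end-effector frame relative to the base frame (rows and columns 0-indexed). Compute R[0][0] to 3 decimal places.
0.866

End-effector x-axis (col 0 of R) = (0.8660,-0.5000,0.0000)
R[0][0] = 0.8660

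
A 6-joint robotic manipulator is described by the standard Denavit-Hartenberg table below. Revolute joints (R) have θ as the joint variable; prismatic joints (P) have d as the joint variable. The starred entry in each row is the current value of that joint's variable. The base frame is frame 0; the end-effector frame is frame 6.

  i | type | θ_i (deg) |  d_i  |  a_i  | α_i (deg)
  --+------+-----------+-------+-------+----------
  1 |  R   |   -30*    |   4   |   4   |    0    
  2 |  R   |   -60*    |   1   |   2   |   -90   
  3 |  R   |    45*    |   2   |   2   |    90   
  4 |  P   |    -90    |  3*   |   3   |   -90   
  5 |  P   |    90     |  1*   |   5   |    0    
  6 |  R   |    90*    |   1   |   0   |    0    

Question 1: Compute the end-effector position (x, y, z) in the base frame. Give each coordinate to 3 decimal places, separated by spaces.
after link 1: o_1 = (3.4641, -2.0000, 4.0000)
after link 2: o_2 = (3.4641, -4.0000, 5.0000)
after link 3: o_3 = (5.4641, -5.4142, 3.5858)
after link 4: o_4 = (2.4641, -7.5355, 5.7071)
after link 5: o_5 = (2.4641, -4.7071, 1.4645)
after link 6: o_6 = (2.4641, -5.4142, 0.7574)

2.464 -5.414 0.757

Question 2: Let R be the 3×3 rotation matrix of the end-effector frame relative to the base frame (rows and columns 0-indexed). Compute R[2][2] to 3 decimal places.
End-effector z-axis (col 2 of R) = (0.0000,-0.7071,-0.7071)
R[2][2] = -0.7071

-0.707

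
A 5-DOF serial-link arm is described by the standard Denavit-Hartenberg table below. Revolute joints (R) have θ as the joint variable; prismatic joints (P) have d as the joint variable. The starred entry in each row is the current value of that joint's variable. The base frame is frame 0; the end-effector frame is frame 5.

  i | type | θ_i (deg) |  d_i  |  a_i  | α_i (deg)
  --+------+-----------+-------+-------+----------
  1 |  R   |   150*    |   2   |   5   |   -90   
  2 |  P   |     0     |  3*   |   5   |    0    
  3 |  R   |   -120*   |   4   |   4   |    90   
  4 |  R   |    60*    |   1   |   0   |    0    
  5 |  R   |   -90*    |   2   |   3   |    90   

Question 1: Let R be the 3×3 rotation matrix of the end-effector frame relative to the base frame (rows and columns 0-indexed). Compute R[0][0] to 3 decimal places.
0.625

End-effector x-axis (col 0 of R) = (0.6250,0.2165,0.7500)
R[0][0] = 0.6250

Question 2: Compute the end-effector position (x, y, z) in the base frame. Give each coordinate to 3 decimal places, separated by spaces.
after link 1: o_1 = (-4.3301, 2.5000, 2.0000)
after link 2: o_2 = (-10.1603, 2.4019, 2.0000)
after link 3: o_3 = (-10.4282, -2.0622, 5.4641)
after link 4: o_4 = (-9.6782, -2.4952, 4.9641)
after link 5: o_5 = (-6.3032, -2.7117, 6.2141)

-6.303 -2.712 6.214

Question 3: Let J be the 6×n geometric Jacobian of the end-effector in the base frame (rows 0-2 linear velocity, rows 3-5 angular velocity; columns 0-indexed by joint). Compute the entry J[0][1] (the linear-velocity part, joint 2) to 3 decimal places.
prismatic axis z_1 = (-0.5000,-0.8660,0.0000)
J_v[:, 1] = z_1; J_ω[:, 1] = (0,0,0)
entry J[0][1] = -0.5000

-0.500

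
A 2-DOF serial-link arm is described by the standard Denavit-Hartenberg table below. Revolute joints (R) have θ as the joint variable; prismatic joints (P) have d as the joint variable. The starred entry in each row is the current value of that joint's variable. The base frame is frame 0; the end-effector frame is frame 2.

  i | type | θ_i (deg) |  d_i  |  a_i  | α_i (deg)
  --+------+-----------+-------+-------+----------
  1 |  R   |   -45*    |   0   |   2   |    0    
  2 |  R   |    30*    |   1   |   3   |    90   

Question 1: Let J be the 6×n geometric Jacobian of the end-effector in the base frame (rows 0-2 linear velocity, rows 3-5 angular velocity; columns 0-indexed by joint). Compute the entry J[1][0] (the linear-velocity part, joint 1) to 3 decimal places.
axis z_0 = ẑ; lever o_n−o_0 = (4.3120,-2.1907,1.0000)
cross product → J_v[:, 0] = (2.1907,4.3120,-0.0000)
J_ω[:, 0] = z_0
entry J[1][0] = 4.3120

4.312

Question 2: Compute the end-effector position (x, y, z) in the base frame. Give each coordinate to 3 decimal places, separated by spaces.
after link 1: o_1 = (1.4142, -1.4142, 0.0000)
after link 2: o_2 = (4.3120, -2.1907, 1.0000)

4.312 -2.191 1.000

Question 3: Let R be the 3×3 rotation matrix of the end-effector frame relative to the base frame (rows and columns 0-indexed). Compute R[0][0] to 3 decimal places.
0.966

End-effector x-axis (col 0 of R) = (0.9659,-0.2588,0.0000)
R[0][0] = 0.9659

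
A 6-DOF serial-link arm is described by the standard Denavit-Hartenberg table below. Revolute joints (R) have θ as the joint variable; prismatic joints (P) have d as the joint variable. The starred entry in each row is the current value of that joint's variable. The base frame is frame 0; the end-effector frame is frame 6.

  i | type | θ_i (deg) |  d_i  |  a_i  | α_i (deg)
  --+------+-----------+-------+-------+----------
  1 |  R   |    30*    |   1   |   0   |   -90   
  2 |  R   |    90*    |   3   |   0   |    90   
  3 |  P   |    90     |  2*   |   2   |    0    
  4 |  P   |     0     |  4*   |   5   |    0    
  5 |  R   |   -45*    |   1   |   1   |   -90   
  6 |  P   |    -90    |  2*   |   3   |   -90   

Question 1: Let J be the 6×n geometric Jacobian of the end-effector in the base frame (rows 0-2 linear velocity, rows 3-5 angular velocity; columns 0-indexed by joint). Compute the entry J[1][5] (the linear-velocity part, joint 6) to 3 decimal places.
prismatic axis z_5 = (-0.3536,0.6124,0.7071)
J_v[:, 5] = z_5; J_ω[:, 5] = (0,0,0)
entry J[1][5] = 0.6124

0.612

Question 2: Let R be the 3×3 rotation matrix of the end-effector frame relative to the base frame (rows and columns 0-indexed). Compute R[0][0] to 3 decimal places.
End-effector x-axis (col 0 of R) = (0.8660,0.5000,-0.0000)
R[0][0] = 0.8660

0.866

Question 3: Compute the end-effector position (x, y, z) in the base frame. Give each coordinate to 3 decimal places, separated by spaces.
after link 1: o_1 = (0.0000, 0.0000, 1.0000)
after link 2: o_2 = (-1.5000, 2.5981, 1.0000)
after link 3: o_3 = (-0.7679, 5.3301, 1.0000)
after link 4: o_4 = (0.1962, 11.6603, 1.0000)
after link 5: o_5 = (0.7086, 12.7726, 0.2929)
after link 6: o_6 = (2.5996, 15.4974, 1.7071)

2.600 15.497 1.707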